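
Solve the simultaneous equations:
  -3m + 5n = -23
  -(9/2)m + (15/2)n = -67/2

no solution

Row-reduce:
R1 ← R1 / (-3).
R2 ← R2 + 9/2·R1.
Row 2 reduces to 0 = 1, a contradiction. The system is inconsistent.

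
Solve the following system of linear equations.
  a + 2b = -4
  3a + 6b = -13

no solution

Row-reduce:
R2 ← R2 − 3·R1.
Row 2 reduces to 0 = -1, a contradiction. The system is inconsistent.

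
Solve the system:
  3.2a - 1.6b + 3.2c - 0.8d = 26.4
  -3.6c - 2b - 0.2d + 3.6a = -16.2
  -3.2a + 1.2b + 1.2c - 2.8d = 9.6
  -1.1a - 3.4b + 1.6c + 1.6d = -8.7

a = 3, b = 3, c = 6, d = -3

Row-reduce the augmented matrix:
R1 ← R1 / (16/5).
R2 ← R2 − 18/5·R1.
R3 ← R3 + 16/5·R1.
R4 ← R4 + 11/10·R1.
R2 ← R2 / (-1/5).
R1 ← R1 + 1/2·R2.
R3 ← R3 + 2/5·R2.
R4 ← R4 + 79/20·R2.
R3 ← R3 / (94/5).
R1 ← R1 − 19·R3.
R2 ← R2 − 36·R3.
R4 ← R4 − 1449/10·R3.
R4 ← R4 / (4895/188).
R1 ← R1 − 287/94·R4.
R2 ← R2 − 571/94·R4.
R3 ← R3 + 25/94·R4.
Reading off the reduced rows gives a = 3, b = 3, c = 6, d = -3.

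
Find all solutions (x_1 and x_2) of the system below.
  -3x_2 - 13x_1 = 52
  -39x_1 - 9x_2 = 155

no solution

Row-reduce:
R1 ← R1 / (-13).
R2 ← R2 + 39·R1.
Row 2 reduces to 0 = -1, a contradiction. The system is inconsistent.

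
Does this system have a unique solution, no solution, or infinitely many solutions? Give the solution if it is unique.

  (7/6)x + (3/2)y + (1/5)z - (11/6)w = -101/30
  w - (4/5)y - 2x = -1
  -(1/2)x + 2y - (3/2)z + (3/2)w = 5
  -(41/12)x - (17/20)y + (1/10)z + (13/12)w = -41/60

no solution

Row-reduce:
R1 ← R1 / (7/6).
R2 ← R2 + 2·R1.
R3 ← R3 + 1/2·R1.
R4 ← R4 + 41/12·R1.
R2 ← R2 / (62/35).
R1 ← R1 − 9/7·R2.
R3 ← R3 − 37/14·R2.
R4 ← R4 − 124/35·R2.
R3 ← R3 / (-597/310).
R1 ← R1 + 12/155·R3.
R2 ← R2 − 6/31·R3.
Row 4 reduces to 0 = 3, a contradiction. The system is inconsistent.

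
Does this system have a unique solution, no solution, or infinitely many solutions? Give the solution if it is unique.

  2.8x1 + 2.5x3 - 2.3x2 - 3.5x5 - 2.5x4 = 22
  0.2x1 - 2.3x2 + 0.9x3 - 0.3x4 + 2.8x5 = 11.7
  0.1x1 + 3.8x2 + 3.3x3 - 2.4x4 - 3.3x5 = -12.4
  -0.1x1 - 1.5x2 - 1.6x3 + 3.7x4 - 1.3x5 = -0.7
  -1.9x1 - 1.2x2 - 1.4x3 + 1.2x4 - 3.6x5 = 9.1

x1 = -1, x2 = -6, x3 = 0, x4 = -3, x5 = -1

Row-reduce the augmented matrix:
R1 ← R1 / (14/5).
R2 ← R2 − 1/5·R1.
R3 ← R3 − 1/10·R1.
R4 ← R4 + 1/10·R1.
R5 ← R5 + 19/10·R1.
R2 ← R2 / (-299/140).
R1 ← R1 + 23/28·R2.
R3 ← R3 − 1087/280·R2.
R4 ← R4 + 443/280·R2.
R5 ← R5 + 773/280·R2.
R3 ← R3 / (13521/2990).
R1 ← R1 − 8/13·R3.
R2 ← R2 + 101/299·R3.
R4 ← R4 + 1223/598·R3.
R5 ← R5 + 951/1495·R3.
R4 ← R4 / (11519/4507).
R1 ← R1 + 2261/4507·R4.
R2 ← R2 + 596/4507·R4.
R3 ← R3 + 2523/4507·R4.
R5 ← R5 + 31349/45070·R4.
R5 ← R5 / (-35577937/3455700).
R1 ← R1 + 375331/115190·R5.
R2 ← R2 + 159691/115190·R5.
R3 ← R3 + 16739/345570·R5.
R4 ← R4 + 176653/172785·R5.
Reading off the reduced rows gives x1 = -1, x2 = -6, x3 = 0, x4 = -3, x5 = -1.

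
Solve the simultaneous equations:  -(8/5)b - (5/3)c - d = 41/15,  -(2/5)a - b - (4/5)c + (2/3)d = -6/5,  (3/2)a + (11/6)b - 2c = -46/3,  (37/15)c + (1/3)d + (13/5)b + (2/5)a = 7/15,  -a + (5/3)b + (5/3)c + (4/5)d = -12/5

Row-reduce:
Swap R1 and R2.
R1 ← R1 / (-2/5).
R3 ← R3 − 3/2·R1.
R4 ← R4 − 2/5·R1.
R5 ← R5 + 1·R1.
R2 ← R2 / (-8/5).
R1 ← R1 − 5/2·R2.
R3 ← R3 + 23/12·R2.
R4 ← R4 − 8/5·R2.
R5 ← R5 − 25/6·R2.
R3 ← R3 / (-865/288).
R1 ← R1 + 29/48·R3.
R2 ← R2 − 25/24·R3.
R5 ← R5 + 97/144·R3.
Swap R4 and R5.
R4 ← R4 / (-11159/2595).
R1 ← R1 + 2062/519·R4.
R2 ← R2 − 330/173·R4.
R3 ← R3 + 213/173·R4.
Row 5 reduces to 0 = 2, a contradiction. The system is inconsistent.

no solution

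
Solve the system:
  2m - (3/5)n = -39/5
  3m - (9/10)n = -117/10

Row-reduce:
R1 ← R1 / (2).
R2 ← R2 − 3·R1.
Rank is 1 with 2 unknowns, leaving n free.

infinitely many solutions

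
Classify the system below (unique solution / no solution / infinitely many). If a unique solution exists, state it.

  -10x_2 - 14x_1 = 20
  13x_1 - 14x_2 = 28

x_1 = 0, x_2 = -2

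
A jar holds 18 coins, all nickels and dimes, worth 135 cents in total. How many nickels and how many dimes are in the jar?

Let n = nickels, d = dimes.
  n + d = 18
  5n + 10d = 135
From equation 1: n = 18 − d.
Substitute into equation 2 and solve: d = 9.
Then n = 9.

nickels: 9, dimes: 9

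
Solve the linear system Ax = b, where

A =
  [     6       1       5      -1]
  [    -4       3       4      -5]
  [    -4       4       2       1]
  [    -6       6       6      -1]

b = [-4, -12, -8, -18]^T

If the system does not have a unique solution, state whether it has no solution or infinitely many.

x_1 = 1, x_2 = 0, x_3 = -2, x_4 = 0

Row-reduce the augmented matrix:
R1 ← R1 / (6).
R2 ← R2 + 4·R1.
R3 ← R3 + 4·R1.
R4 ← R4 + 6·R1.
R2 ← R2 / (11/3).
R1 ← R1 − 1/6·R2.
R3 ← R3 − 14/3·R2.
R4 ← R4 − 7·R2.
R3 ← R3 / (-4).
R1 ← R1 − 1/2·R3.
R2 ← R2 − 2·R3.
R4 ← R4 + 3·R3.
R4 ← R4 / (139/44).
R1 ← R1 − 91/88·R4.
R2 ← R2 − 49/22·R4.
R3 ← R3 + 83/44·R4.
Reading off the reduced rows gives x_1 = 1, x_2 = 0, x_3 = -2, x_4 = 0.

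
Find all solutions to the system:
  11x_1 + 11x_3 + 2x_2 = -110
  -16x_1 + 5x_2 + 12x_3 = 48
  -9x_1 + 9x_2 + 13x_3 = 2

x_1 = -6, x_2 = 0, x_3 = -4

Row-reduce the augmented matrix:
R1 ← R1 / (11).
R2 ← R2 + 16·R1.
R3 ← R3 + 9·R1.
R2 ← R2 / (87/11).
R1 ← R1 − 2/11·R2.
R3 ← R3 − 117/11·R2.
R3 ← R3 / (-454/29).
R1 ← R1 − 31/87·R3.
R2 ← R2 − 308/87·R3.
Reading off the reduced rows gives x_1 = -6, x_2 = 0, x_3 = -4.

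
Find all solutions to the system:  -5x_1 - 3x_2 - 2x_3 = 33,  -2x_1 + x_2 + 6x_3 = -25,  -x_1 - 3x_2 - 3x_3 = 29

x_1 = -2, x_2 = -5, x_3 = -4

Row-reduce the augmented matrix:
R1 ← R1 / (-5).
R2 ← R2 + 2·R1.
R3 ← R3 + 1·R1.
R2 ← R2 / (11/5).
R1 ← R1 − 3/5·R2.
R3 ← R3 + 12/5·R2.
R3 ← R3 / (53/11).
R1 ← R1 + 16/11·R3.
R2 ← R2 − 34/11·R3.
Reading off the reduced rows gives x_1 = -2, x_2 = -5, x_3 = -4.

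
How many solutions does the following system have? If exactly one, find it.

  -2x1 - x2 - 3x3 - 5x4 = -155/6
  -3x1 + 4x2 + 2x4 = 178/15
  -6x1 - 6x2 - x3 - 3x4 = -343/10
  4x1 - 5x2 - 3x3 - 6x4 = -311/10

x1 = 4/3, x2 = 8/3, x3 = 5/2, x4 = 13/5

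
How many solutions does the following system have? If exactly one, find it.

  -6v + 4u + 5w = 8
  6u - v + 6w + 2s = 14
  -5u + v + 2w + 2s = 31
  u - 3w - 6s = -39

Row-reduce the augmented matrix:
R1 ← R1 / (4).
R2 ← R2 − 6·R1.
R3 ← R3 + 5·R1.
R4 ← R4 − 1·R1.
R2 ← R2 / (8).
R1 ← R1 + 3/2·R2.
R3 ← R3 + 13/2·R2.
R4 ← R4 − 3/2·R2.
R3 ← R3 / (225/32).
R1 ← R1 − 31/32·R3.
R2 ← R2 + 3/16·R3.
R4 ← R4 + 127/32·R3.
R4 ← R4 / (-974/225).
R1 ← R1 + 28/225·R4.
R2 ← R2 − 26/75·R4.
R3 ← R3 − 116/225·R4.
Reading off the reduced rows gives u = -3, v = 0, w = 4, s = 4.

u = -3, v = 0, w = 4, s = 4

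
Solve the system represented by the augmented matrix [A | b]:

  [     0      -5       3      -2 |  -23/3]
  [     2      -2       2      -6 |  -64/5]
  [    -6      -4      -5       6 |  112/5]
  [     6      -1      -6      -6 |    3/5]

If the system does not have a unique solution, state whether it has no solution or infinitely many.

x_1 = -3/5, x_2 = -1/5, x_3 = -2, x_4 = 4/3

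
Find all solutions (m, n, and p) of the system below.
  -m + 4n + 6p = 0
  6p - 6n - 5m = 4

Row-reduce:
R1 ← R1 / (-1).
R2 ← R2 + 5·R1.
R2 ← R2 / (-26).
R1 ← R1 + 4·R2.
Rank is 2 with 3 unknowns, leaving p free.

infinitely many solutions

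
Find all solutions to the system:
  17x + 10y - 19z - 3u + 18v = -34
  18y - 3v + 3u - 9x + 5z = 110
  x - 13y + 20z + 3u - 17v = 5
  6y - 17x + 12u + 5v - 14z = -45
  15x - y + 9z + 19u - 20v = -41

x = -1, y = 5, z = 4, u = -3, v = 0

Row-reduce the augmented matrix:
R1 ← R1 / (17).
R2 ← R2 + 9·R1.
R3 ← R3 − 1·R1.
R4 ← R4 + 17·R1.
R5 ← R5 − 15·R1.
R2 ← R2 / (396/17).
R1 ← R1 − 10/17·R2.
R3 ← R3 + 231/17·R2.
R4 ← R4 − 16·R2.
R5 ← R5 + 167/17·R2.
R3 ← R3 / (109/6).
R1 ← R1 + 98/99·R3.
R2 ← R2 + 43/198·R3.
R4 ← R4 + 2923/99·R3.
R5 ← R5 − 4679/198·R3.
R4 ← R4 / (17423/1199).
R1 ← R1 − 7/1199·R4.
R2 ← R2 − 130/1199·R4.
R3 ← R3 − 24/109·R4.
R5 ← R5 − 20430/1199·R4.
R5 ← R5 / (-956119/104538).
R1 ← R1 − 297/2489·R5.
R2 ← R2 − 5039/34846·R5.
R3 ← R3 + 24881/34846·R5.
R4 ← R4 + 33413/104538·R5.
Reading off the reduced rows gives x = -1, y = 5, z = 4, u = -3, v = 0.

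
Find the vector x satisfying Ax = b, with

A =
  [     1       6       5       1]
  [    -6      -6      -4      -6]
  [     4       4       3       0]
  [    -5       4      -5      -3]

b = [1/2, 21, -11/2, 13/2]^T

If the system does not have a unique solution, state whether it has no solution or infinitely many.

Row-reduce the augmented matrix:
R2 ← R2 + 6·R1.
R3 ← R3 − 4·R1.
R4 ← R4 + 5·R1.
R2 ← R2 / (30).
R1 ← R1 − 6·R2.
R3 ← R3 + 20·R2.
R4 ← R4 − 34·R2.
R3 ← R3 / (1/3).
R1 ← R1 + 1/5·R3.
R2 ← R2 − 13/15·R3.
R4 ← R4 + 142/15·R3.
R4 ← R4 / (-558/5).
R1 ← R1 + 7/5·R4.
R2 ← R2 − 52/5·R4.
R3 ← R3 + 12·R4.
Reading off the reduced rows gives x_1 = -2, x_2 = -1/2, x_3 = 3/2, x_4 = -2.

x_1 = -2, x_2 = -1/2, x_3 = 3/2, x_4 = -2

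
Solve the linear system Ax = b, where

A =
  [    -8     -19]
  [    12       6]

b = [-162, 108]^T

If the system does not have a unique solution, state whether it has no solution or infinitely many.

x_1 = 6, x_2 = 6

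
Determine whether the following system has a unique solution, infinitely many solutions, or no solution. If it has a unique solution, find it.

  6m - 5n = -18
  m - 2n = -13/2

From equation 2: m = -13/2 + 2·n.
Substitute into equation 1 and solve: n = 3.
Then m = -1/2.

m = -1/2, n = 3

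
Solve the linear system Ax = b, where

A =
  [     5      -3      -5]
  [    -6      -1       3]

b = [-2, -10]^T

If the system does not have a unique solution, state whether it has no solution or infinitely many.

Row-reduce:
R1 ← R1 / (5).
R2 ← R2 + 6·R1.
R2 ← R2 / (-23/5).
R1 ← R1 + 3/5·R2.
Rank is 2 with 3 unknowns, leaving x_3 free.

infinitely many solutions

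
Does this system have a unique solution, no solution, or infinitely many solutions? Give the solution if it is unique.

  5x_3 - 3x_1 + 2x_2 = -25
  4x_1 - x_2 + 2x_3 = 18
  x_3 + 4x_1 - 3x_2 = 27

x_1 = 4, x_2 = -4, x_3 = -1

Row-reduce the augmented matrix:
R1 ← R1 / (-3).
R2 ← R2 − 4·R1.
R3 ← R3 − 4·R1.
R2 ← R2 / (5/3).
R1 ← R1 + 2/3·R2.
R3 ← R3 + 1/3·R2.
R3 ← R3 / (47/5).
R1 ← R1 − 9/5·R3.
R2 ← R2 − 26/5·R3.
Reading off the reduced rows gives x_1 = 4, x_2 = -4, x_3 = -1.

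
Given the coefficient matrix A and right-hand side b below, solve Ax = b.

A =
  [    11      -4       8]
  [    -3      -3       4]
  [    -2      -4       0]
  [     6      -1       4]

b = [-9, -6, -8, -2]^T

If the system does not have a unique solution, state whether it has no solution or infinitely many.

no solution

Row-reduce:
R1 ← R1 / (11).
R2 ← R2 + 3·R1.
R3 ← R3 + 2·R1.
R4 ← R4 − 6·R1.
R2 ← R2 / (-45/11).
R1 ← R1 + 4/11·R2.
R3 ← R3 + 52/11·R2.
R4 ← R4 − 13/11·R2.
R3 ← R3 / (-256/45).
R1 ← R1 − 8/45·R3.
R2 ← R2 + 68/45·R3.
R4 ← R4 − 64/45·R3.
Row 4 reduces to 0 = 1/2, a contradiction. The system is inconsistent.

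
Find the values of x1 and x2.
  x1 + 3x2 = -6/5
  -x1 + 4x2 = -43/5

x1 = 3, x2 = -7/5

Row-reduce the augmented matrix:
R2 ← R2 + 1·R1.
R2 ← R2 / (7).
R1 ← R1 − 3·R2.
Reading off the reduced rows gives x1 = 3, x2 = -7/5.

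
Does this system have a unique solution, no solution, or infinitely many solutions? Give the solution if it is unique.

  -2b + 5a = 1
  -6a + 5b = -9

Row-reduce the augmented matrix:
R1 ← R1 / (5).
R2 ← R2 + 6·R1.
R2 ← R2 / (13/5).
R1 ← R1 + 2/5·R2.
Reading off the reduced rows gives a = -1, b = -3.

a = -1, b = -3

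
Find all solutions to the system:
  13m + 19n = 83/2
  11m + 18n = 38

m = 1, n = 3/2

Row-reduce the augmented matrix:
R1 ← R1 / (13).
R2 ← R2 − 11·R1.
R2 ← R2 / (25/13).
R1 ← R1 − 19/13·R2.
Reading off the reduced rows gives m = 1, n = 3/2.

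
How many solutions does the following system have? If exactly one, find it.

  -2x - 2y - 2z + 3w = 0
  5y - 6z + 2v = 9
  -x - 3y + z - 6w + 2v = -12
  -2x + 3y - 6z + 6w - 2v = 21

Row-reduce:
R1 ← R1 / (-2).
R3 ← R3 + 1·R1.
R4 ← R4 + 2·R1.
R2 ← R2 / (5).
R1 ← R1 − 1·R2.
R3 ← R3 + 2·R2.
R4 ← R4 − 5·R2.
R3 ← R3 / (-2/5).
R1 ← R1 − 11/5·R3.
R2 ← R2 + 6/5·R3.
R4 ← R4 − 2·R3.
R4 ← R4 / (-69/2).
R1 ← R1 + 171/4·R4.
R2 ← R2 − 45/2·R4.
R3 ← R3 − 75/4·R4.
Rank is 4 with 5 unknowns, leaving v free.

infinitely many solutions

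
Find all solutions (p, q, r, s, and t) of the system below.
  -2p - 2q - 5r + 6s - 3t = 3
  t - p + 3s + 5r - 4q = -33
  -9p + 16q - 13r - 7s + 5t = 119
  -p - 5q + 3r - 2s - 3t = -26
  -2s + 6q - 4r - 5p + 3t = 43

Row-reduce:
R1 ← R1 / (-2).
R2 ← R2 + 1·R1.
R3 ← R3 + 9·R1.
R4 ← R4 + 1·R1.
R5 ← R5 + 5·R1.
R2 ← R2 / (-3).
R1 ← R1 − 1·R2.
R3 ← R3 − 25·R2.
R4 ← R4 + 4·R2.
R5 ← R5 − 11·R2.
R3 ← R3 / (72).
R1 ← R1 − 5·R3.
R2 ← R2 + 5/2·R3.
R4 ← R4 + 9/2·R3.
R5 ← R5 − 36·R3.
R4 ← R4 / (-57/8).
R1 ← R1 + 23/36·R4.
R2 ← R2 + 85/72·R4.
R3 ← R3 + 17/36·R4.
Rank is 4 with 5 unknowns, leaving t free.

infinitely many solutions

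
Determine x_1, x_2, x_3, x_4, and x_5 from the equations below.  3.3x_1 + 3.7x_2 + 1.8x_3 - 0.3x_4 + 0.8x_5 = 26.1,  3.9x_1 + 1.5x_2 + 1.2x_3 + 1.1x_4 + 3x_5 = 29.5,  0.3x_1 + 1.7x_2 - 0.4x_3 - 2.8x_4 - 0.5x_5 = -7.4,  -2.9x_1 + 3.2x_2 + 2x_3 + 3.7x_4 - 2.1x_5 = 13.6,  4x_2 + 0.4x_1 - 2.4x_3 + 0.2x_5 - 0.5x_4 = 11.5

Row-reduce the augmented matrix:
R1 ← R1 / (33/10).
R2 ← R2 − 39/10·R1.
R3 ← R3 − 3/10·R1.
R4 ← R4 + 29/10·R1.
R5 ← R5 − 2/5·R1.
R2 ← R2 / (-158/55).
R1 ← R1 − 37/33·R2.
R3 ← R3 − 15/11·R2.
R4 ← R4 − 2129/330·R2.
R5 ← R5 − 586/165·R2.
R3 ← R3 / (-793/790).
R1 ← R1 − 29/158·R3.
R2 ← R2 − 51/158·R3.
R4 ← R4 − 2369/1580·R3.
R5 ← R5 + 1487/395·R3.
R4 ← R4 / (170939/47580).
R1 ← R1 − 457/4758·R4.
R2 ← R2 + 1865/1586·R4.
R3 ← R3 − 1645/793·R4.
R5 ← R5 − 217531/23790·R4.
R5 ← R5 / (-14674729/1709390).
R1 ← R1 − 173644/170939·R5.
R2 ← R2 − 113509/170939·R5.
R3 ← R3 + 9477/3637·R5.
R4 ← R4 − 181677/170939·R5.
Reading off the reduced rows gives x_1 = 5, x_2 = 3, x_3 = 0, x_4 = 5, x_5 = 0.

x_1 = 5, x_2 = 3, x_3 = 0, x_4 = 5, x_5 = 0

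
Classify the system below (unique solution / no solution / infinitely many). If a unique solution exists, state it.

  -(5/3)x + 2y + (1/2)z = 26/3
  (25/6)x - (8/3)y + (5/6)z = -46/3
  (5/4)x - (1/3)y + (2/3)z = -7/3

no solution

Row-reduce:
R1 ← R1 / (-5/3).
R2 ← R2 − 25/6·R1.
R3 ← R3 − 5/4·R1.
R2 ← R2 / (7/3).
R1 ← R1 + 6/5·R2.
R3 ← R3 − 7/6·R2.
Row 3 reduces to 0 = 1, a contradiction. The system is inconsistent.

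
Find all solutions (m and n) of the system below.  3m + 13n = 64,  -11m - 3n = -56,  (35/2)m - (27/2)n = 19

no solution

Row-reduce:
R1 ← R1 / (3).
R2 ← R2 + 11·R1.
R3 ← R3 − 35/2·R1.
R2 ← R2 / (134/3).
R1 ← R1 − 13/3·R2.
R3 ← R3 + 268/3·R2.
Row 3 reduces to 0 = 3, a contradiction. The system is inconsistent.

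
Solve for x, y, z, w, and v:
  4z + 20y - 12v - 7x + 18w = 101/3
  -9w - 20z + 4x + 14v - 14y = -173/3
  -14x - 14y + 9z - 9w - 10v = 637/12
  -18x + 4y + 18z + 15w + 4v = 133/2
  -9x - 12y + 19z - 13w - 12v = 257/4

x = -8/3, y = 1, z = 7/4, w = -1, v = -1/2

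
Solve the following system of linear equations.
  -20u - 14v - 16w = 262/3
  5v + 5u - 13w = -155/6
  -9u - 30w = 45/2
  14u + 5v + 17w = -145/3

Row-reduce the augmented matrix:
R1 ← R1 / (-20).
R2 ← R2 − 5·R1.
R3 ← R3 + 9·R1.
R4 ← R4 − 14·R1.
R2 ← R2 / (3/2).
R1 ← R1 − 7/10·R2.
R3 ← R3 − 63/10·R2.
R4 ← R4 + 24/5·R2.
R3 ← R3 / (243/5).
R1 ← R1 − 131/15·R3.
R2 ← R2 + 34/3·R3.
R4 ← R4 + 243/5·R3.
R4 reduces to 0 = 0, so the extra equation is consistent.
Reading off the reduced rows gives u = -5/2, v = -8/3, w = 0.

u = -5/2, v = -8/3, w = 0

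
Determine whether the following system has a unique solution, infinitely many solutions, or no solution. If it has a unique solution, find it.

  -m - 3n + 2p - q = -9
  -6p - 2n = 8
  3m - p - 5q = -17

infinitely many solutions

Row-reduce:
R1 ← R1 / (-1).
R3 ← R3 − 3·R1.
R2 ← R2 / (-2).
R1 ← R1 − 3·R2.
R3 ← R3 + 9·R2.
R3 ← R3 / (32).
R1 ← R1 + 11·R3.
R2 ← R2 − 3·R3.
Rank is 3 with 4 unknowns, leaving q free.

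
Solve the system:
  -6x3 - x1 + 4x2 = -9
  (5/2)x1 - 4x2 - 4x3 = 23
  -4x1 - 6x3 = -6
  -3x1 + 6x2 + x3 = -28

no solution

Row-reduce:
R1 ← R1 / (-1).
R2 ← R2 − 5/2·R1.
R3 ← R3 + 4·R1.
R4 ← R4 + 3·R1.
R2 ← R2 / (6).
R1 ← R1 + 4·R2.
R3 ← R3 + 16·R2.
R4 ← R4 + 6·R2.
R3 ← R3 / (-98/3).
R1 ← R1 + 20/3·R3.
R2 ← R2 + 19/6·R3.
Row 4 reduces to 0 = -1/2, a contradiction. The system is inconsistent.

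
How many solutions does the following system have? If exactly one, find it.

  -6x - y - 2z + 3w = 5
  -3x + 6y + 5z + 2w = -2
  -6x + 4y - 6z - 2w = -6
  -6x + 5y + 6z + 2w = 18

x = -4, y = -4, z = 4, w = -5

Row-reduce the augmented matrix:
R1 ← R1 / (-6).
R2 ← R2 + 3·R1.
R3 ← R3 + 6·R1.
R4 ← R4 + 6·R1.
R2 ← R2 / (13/2).
R1 ← R1 − 1/6·R2.
R3 ← R3 − 5·R2.
R4 ← R4 − 6·R2.
R3 ← R3 / (-112/13).
R1 ← R1 − 7/39·R3.
R2 ← R2 − 12/13·R3.
R4 ← R4 − 32/13·R3.
R4 ← R4 / (-3).
R1 ← R1 + 5/8·R4.
R2 ← R2 + 1/2·R4.
R3 ← R3 − 5/8·R4.
Reading off the reduced rows gives x = -4, y = -4, z = 4, w = -5.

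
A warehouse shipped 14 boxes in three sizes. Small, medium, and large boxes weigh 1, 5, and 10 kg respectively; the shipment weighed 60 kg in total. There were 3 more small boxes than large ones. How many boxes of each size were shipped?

Let s = small boxes, m = medium boxes, l = large boxes.
  s + m + l = 14
  5m + 10l + s = 60
  s - l = 3
Row-reduce the augmented matrix:
R2 ← R2 − 1·R1.
R3 ← R3 − 1·R1.
R2 ← R2 / (4).
R1 ← R1 − 1·R2.
R3 ← R3 + 1·R2.
R3 ← R3 / (1/4).
R1 ← R1 + 5/4·R3.
R2 ← R2 − 9/4·R3.
Reading off the reduced rows gives s = 5, m = 7, l = 2.

small boxes: 5, medium boxes: 7, large boxes: 2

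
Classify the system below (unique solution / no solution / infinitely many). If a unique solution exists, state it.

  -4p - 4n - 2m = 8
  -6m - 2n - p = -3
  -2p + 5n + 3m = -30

Row-reduce the augmented matrix:
R1 ← R1 / (-2).
R2 ← R2 + 6·R1.
R3 ← R3 − 3·R1.
R2 ← R2 / (10).
R1 ← R1 − 2·R2.
R3 ← R3 + 1·R2.
R3 ← R3 / (-69/10).
R1 ← R1 + 1/5·R3.
R2 ← R2 − 11/10·R3.
Reading off the reduced rows gives m = 2, n = -6, p = 3.

m = 2, n = -6, p = 3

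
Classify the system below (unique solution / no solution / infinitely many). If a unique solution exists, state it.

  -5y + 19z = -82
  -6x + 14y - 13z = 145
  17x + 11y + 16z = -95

x = -6, y = 5, z = -3

Row-reduce the augmented matrix:
Swap R1 and R2.
R1 ← R1 / (-6).
R3 ← R3 − 17·R1.
R2 ← R2 / (-5).
R1 ← R1 + 7/3·R2.
R3 ← R3 − 152/3·R2.
R3 ← R3 / (1717/10).
R1 ← R1 + 67/10·R3.
R2 ← R2 + 19/5·R3.
Reading off the reduced rows gives x = -6, y = 5, z = -3.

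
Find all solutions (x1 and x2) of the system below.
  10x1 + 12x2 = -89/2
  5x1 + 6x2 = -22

Row-reduce:
R1 ← R1 / (10).
R2 ← R2 − 5·R1.
Row 2 reduces to 0 = 1/4, a contradiction. The system is inconsistent.

no solution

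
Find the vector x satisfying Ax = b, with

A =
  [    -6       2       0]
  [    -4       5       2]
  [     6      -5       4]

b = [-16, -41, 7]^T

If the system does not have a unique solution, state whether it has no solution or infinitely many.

x_1 = 1, x_2 = -5, x_3 = -6

Row-reduce the augmented matrix:
R1 ← R1 / (-6).
R2 ← R2 + 4·R1.
R3 ← R3 − 6·R1.
R2 ← R2 / (11/3).
R1 ← R1 + 1/3·R2.
R3 ← R3 + 3·R2.
R3 ← R3 / (62/11).
R1 ← R1 − 2/11·R3.
R2 ← R2 − 6/11·R3.
Reading off the reduced rows gives x_1 = 1, x_2 = -5, x_3 = -6.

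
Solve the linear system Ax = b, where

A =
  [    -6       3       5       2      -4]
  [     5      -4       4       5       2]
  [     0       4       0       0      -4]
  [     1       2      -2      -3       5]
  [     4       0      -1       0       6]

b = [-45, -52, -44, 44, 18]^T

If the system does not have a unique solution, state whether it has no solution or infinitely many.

x_1 = -6, x_2 = -5, x_3 = -6, x_4 = -6, x_5 = 6

Row-reduce the augmented matrix:
R1 ← R1 / (-6).
R2 ← R2 − 5·R1.
R4 ← R4 − 1·R1.
R5 ← R5 − 4·R1.
R2 ← R2 / (-3/2).
R1 ← R1 + 1/2·R2.
R3 ← R3 − 4·R2.
R4 ← R4 − 5/2·R2.
R5 ← R5 − 2·R2.
R3 ← R3 / (196/9).
R1 ← R1 + 32/9·R3.
R2 ← R2 + 49/9·R3.
R4 ← R4 − 112/9·R3.
R5 ← R5 − 119/9·R3.
R4 ← R4 / (-12/7).
R1 ← R1 − 17/49·R4.
R3 ← R3 − 40/49·R4.
R5 ← R5 + 4/7·R4.
R5 ← R5 / (4).
R1 ← R1 − 33/28·R5.
R2 ← R2 + 1·R5.
R3 ← R3 − 19/7·R5.
R4 ← R4 + 15/4·R5.
Reading off the reduced rows gives x_1 = -6, x_2 = -5, x_3 = -6, x_4 = -6, x_5 = 6.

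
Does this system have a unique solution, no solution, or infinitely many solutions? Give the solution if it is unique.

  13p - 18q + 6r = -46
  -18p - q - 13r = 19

infinitely many solutions

Row-reduce:
R1 ← R1 / (13).
R2 ← R2 + 18·R1.
R2 ← R2 / (-337/13).
R1 ← R1 + 18/13·R2.
Rank is 2 with 3 unknowns, leaving r free.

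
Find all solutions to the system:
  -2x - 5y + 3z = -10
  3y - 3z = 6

infinitely many solutions

Row-reduce:
R1 ← R1 / (-2).
R2 ← R2 / (3).
R1 ← R1 − 5/2·R2.
Rank is 2 with 3 unknowns, leaving z free.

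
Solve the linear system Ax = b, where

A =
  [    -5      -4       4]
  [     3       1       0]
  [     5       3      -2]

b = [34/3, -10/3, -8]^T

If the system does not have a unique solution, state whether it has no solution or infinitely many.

Row-reduce the augmented matrix:
R1 ← R1 / (-5).
R2 ← R2 − 3·R1.
R3 ← R3 − 5·R1.
R2 ← R2 / (-7/5).
R1 ← R1 − 4/5·R2.
R3 ← R3 + 1·R2.
R3 ← R3 / (2/7).
R1 ← R1 − 4/7·R3.
R2 ← R2 + 12/7·R3.
Reading off the reduced rows gives x_1 = -2, x_2 = 8/3, x_3 = 3.

x_1 = -2, x_2 = 8/3, x_3 = 3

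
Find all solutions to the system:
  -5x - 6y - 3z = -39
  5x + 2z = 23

Row-reduce:
R1 ← R1 / (-5).
R2 ← R2 − 5·R1.
R2 ← R2 / (-6).
R1 ← R1 − 6/5·R2.
Rank is 2 with 3 unknowns, leaving z free.

infinitely many solutions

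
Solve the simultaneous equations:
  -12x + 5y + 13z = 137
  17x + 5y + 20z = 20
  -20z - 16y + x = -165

Row-reduce the augmented matrix:
R1 ← R1 / (-12).
R2 ← R2 − 17·R1.
R3 ← R3 − 1·R1.
R2 ← R2 / (145/12).
R1 ← R1 + 5/12·R2.
R3 ← R3 + 187/12·R2.
R3 ← R3 / (4441/145).
R1 ← R1 − 7/29·R3.
R2 ← R2 − 461/145·R3.
Reading off the reduced rows gives x = -5, y = 5, z = 4.

x = -5, y = 5, z = 4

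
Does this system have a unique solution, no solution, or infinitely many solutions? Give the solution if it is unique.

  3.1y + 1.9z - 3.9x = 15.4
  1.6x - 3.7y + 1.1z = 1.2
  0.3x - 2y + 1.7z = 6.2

x = -2, y = 0, z = 4

Row-reduce the augmented matrix:
R1 ← R1 / (-39/10).
R2 ← R2 − 8/5·R1.
R3 ← R3 − 3/10·R1.
R2 ← R2 / (-947/390).
R1 ← R1 + 31/39·R2.
R3 ← R3 + 229/130·R2.
R3 ← R3 / (4571/9470).
R1 ← R1 + 1044/947·R3.
R2 ← R2 + 733/947·R3.
Reading off the reduced rows gives x = -2, y = 0, z = 4.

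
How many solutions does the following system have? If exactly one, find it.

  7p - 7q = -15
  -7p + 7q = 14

no solution

Row-reduce:
R1 ← R1 / (7).
R2 ← R2 + 7·R1.
Row 2 reduces to 0 = -1, a contradiction. The system is inconsistent.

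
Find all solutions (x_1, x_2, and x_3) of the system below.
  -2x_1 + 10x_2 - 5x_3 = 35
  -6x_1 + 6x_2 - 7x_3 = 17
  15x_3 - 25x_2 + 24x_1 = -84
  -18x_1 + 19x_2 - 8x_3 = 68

no solution

Row-reduce:
R1 ← R1 / (-2).
R2 ← R2 + 6·R1.
R3 ← R3 − 24·R1.
R4 ← R4 + 18·R1.
R2 ← R2 / (-24).
R1 ← R1 + 5·R2.
R3 ← R3 − 95·R2.
R4 ← R4 + 71·R2.
R3 ← R3 / (-40/3).
R1 ← R1 − 5/6·R3.
R2 ← R2 + 1/3·R3.
R4 ← R4 − 40/3·R3.
Row 4 reduces to 0 = 1, a contradiction. The system is inconsistent.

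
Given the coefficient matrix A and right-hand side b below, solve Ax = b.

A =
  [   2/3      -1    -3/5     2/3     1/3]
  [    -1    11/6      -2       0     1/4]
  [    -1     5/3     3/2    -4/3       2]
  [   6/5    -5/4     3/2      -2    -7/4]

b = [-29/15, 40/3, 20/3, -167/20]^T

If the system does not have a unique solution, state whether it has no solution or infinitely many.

Row-reduce:
R1 ← R1 / (2/3).
R2 ← R2 + 1·R1.
R3 ← R3 + 1·R1.
R4 ← R4 − 6/5·R1.
R2 ← R2 / (1/3).
R1 ← R1 + 3/2·R2.
R3 ← R3 − 1/6·R2.
R4 ← R4 − 11/20·R2.
R3 ← R3 / (41/20).
R1 ← R1 + 279/20·R3.
R2 ← R2 + 87/10·R3.
R4 ← R4 − 1473/200·R3.
R4 ← R4 / (-761/410).
R1 ← R1 + 7/41·R4.
R2 ← R2 + 22/41·R4.
R3 ← R3 + 50/123·R4.
Rank is 4 with 5 unknowns, leaving x_5 free.

infinitely many solutions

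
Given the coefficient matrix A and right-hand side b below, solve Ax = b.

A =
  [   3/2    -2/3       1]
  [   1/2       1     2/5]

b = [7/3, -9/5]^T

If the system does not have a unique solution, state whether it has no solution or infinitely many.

infinitely many solutions

Row-reduce:
R1 ← R1 / (3/2).
R2 ← R2 − 1/2·R1.
R2 ← R2 / (11/9).
R1 ← R1 + 4/9·R2.
Rank is 2 with 3 unknowns, leaving x_3 free.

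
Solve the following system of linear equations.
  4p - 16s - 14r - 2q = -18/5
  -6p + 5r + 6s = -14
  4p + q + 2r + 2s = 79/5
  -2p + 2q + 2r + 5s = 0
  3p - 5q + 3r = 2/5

p = 3, q = 11/5, r = 4/5, s = 0

Row-reduce the augmented matrix:
R1 ← R1 / (4).
R2 ← R2 + 6·R1.
R3 ← R3 − 4·R1.
R4 ← R4 + 2·R1.
R5 ← R5 − 3·R1.
R2 ← R2 / (-3).
R1 ← R1 + 1/2·R2.
R3 ← R3 − 3·R2.
R4 ← R4 − 1·R2.
R5 ← R5 + 7/2·R2.
Swap R3 and R4.
R3 ← R3 / (-31/3).
R1 ← R1 + 5/6·R3.
R2 ← R2 − 16/3·R3.
R5 ← R5 − 193/6·R3.
Swap R4 and R5.
R4 ← R4 / (309/62).
R1 ← R1 + 17/62·R4.
R2 ← R2 − 42/31·R4.
R3 ← R3 − 27/31·R4.
R5 reduces to 0 = 0, so the extra equation is consistent.
Reading off the reduced rows gives p = 3, q = 11/5, r = 4/5, s = 0.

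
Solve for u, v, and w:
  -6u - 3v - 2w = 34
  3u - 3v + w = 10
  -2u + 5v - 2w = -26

u = -3, v = -6, w = 1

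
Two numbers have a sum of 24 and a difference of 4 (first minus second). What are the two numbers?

first number: 14, second number: 10

Let x = first number, y = second number.
  x + y = 24
  x - y = 4
From equation 1: x = 24 − y.
Substitute into equation 2 and solve: y = 10.
Then x = 14.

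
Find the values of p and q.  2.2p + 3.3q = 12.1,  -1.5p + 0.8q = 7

p = -2, q = 5

Row-reduce the augmented matrix:
R1 ← R1 / (11/5).
R2 ← R2 + 3/2·R1.
R2 ← R2 / (61/20).
R1 ← R1 − 3/2·R2.
Reading off the reduced rows gives p = -2, q = 5.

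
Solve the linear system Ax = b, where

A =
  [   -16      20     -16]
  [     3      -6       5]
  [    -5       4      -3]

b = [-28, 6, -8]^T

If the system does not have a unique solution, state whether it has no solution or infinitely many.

infinitely many solutions

Row-reduce:
R1 ← R1 / (-16).
R2 ← R2 − 3·R1.
R3 ← R3 + 5·R1.
R2 ← R2 / (-9/4).
R1 ← R1 + 5/4·R2.
R3 ← R3 + 9/4·R2.
Rank is 2 with 3 unknowns, leaving x_3 free.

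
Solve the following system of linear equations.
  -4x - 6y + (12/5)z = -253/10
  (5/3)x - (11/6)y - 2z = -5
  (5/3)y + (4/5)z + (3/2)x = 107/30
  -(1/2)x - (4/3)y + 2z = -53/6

no solution

Row-reduce:
R1 ← R1 / (-4).
R2 ← R2 − 5/3·R1.
R3 ← R3 − 3/2·R1.
R4 ← R4 + 1/2·R1.
R2 ← R2 / (-13/3).
R1 ← R1 − 3/2·R2.
R3 ← R3 + 7/12·R2.
R4 ← R4 + 7/12·R2.
R3 ← R3 / (477/260).
R1 ← R1 + 123/130·R3.
R2 ← R2 − 3/13·R3.
R4 ← R4 − 477/260·R3.
Row 4 reduces to 0 = 1/4, a contradiction. The system is inconsistent.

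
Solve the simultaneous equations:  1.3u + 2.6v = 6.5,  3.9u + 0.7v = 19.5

Row-reduce the augmented matrix:
R1 ← R1 / (13/10).
R2 ← R2 − 39/10·R1.
R2 ← R2 / (-71/10).
R1 ← R1 − 2·R2.
Reading off the reduced rows gives u = 5, v = 0.

u = 5, v = 0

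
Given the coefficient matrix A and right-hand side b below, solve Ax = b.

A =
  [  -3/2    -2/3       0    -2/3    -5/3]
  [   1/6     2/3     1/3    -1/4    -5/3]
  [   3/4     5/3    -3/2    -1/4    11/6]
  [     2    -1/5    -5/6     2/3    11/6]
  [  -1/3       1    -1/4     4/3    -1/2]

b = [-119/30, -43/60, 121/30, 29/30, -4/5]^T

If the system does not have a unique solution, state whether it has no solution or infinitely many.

x_1 = 1/5, x_2 = 2, x_3 = 2, x_4 = -1, x_5 = 9/5

Row-reduce the augmented matrix:
R1 ← R1 / (-3/2).
R2 ← R2 − 1/6·R1.
R3 ← R3 − 3/4·R1.
R4 ← R4 − 2·R1.
R5 ← R5 + 1/3·R1.
R2 ← R2 / (16/27).
R1 ← R1 − 4/9·R2.
R3 ← R3 − 4/3·R2.
R4 ← R4 + 49/45·R2.
R5 ← R5 − 31/27·R2.
R3 ← R3 / (-9/4).
R1 ← R1 + 1/4·R3.
R2 ← R2 − 9/16·R3.
R4 ← R4 + 53/240·R3.
R5 ← R5 + 43/48·R3.
R4 ← R4 / (-10783/12960).
R1 ← R1 − 145/216·R4.
R2 ← R2 + 49/96·R4.
R3 ← R3 + 7/108·R4.
R5 ← R5 − 5317/2592·R4.
R5 ← R5 / (-595039/64698).
R1 ← R1 + 16632/10783·R5.
R2 ← R2 − 17335/21566·R5.
R3 ← R3 + 21150/10783·R5.
R4 ← R4 − 55712/10783·R5.
Reading off the reduced rows gives x_1 = 1/5, x_2 = 2, x_3 = 2, x_4 = -1, x_5 = 9/5.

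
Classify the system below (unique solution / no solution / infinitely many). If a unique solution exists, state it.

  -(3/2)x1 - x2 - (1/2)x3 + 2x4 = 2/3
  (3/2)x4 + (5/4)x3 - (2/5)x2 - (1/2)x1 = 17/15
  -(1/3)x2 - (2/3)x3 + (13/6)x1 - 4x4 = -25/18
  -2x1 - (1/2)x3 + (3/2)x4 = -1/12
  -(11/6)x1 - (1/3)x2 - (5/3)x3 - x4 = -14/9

Row-reduce the augmented matrix:
R1 ← R1 / (-3/2).
R2 ← R2 + 1/2·R1.
R3 ← R3 − 13/6·R1.
R4 ← R4 + 2·R1.
R5 ← R5 + 11/6·R1.
R2 ← R2 / (-1/15).
R1 ← R1 − 2/3·R2.
R3 ← R3 + 16/9·R2.
R4 ← R4 − 4/3·R2.
R5 ← R5 − 8/9·R2.
R3 ← R3 / (-235/6).
R1 ← R1 − 29/2·R3.
R2 ← R2 + 85/4·R3.
R4 ← R4 − 57/2·R3.
R5 ← R5 − 107/6·R3.
R4 ← R4 / (-139/94).
R1 ← R1 + 77/47·R4.
R2 ← R2 − 15/94·R4.
R3 ← R3 − 28/47·R4.
R5 ← R5 + 139/47·R4.
R5 reduces to 0 = 0, so the extra equation is consistent.
Reading off the reduced rows gives x1 = 1/3, x2 = -1/3, x3 = 1/3, x4 = 1/2.

x1 = 1/3, x2 = -1/3, x3 = 1/3, x4 = 1/2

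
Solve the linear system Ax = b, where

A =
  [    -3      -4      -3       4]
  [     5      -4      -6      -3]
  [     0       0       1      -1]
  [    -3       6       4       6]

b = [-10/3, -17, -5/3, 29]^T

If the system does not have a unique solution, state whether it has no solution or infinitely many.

x_1 = 1, x_2 = 2, x_3 = 1, x_4 = 8/3

Row-reduce the augmented matrix:
R1 ← R1 / (-3).
R2 ← R2 − 5·R1.
R4 ← R4 + 3·R1.
R2 ← R2 / (-32/3).
R1 ← R1 − 4/3·R2.
R4 ← R4 − 10·R2.
R1 ← R1 + 3/8·R3.
R2 ← R2 − 33/32·R3.
R4 ← R4 + 53/16·R3.
R4 ← R4 / (17/8).
R1 ← R1 + 5/4·R4.
R2 ← R2 − 11/16·R4.
R3 ← R3 + 1·R4.
Reading off the reduced rows gives x_1 = 1, x_2 = 2, x_3 = 1, x_4 = 8/3.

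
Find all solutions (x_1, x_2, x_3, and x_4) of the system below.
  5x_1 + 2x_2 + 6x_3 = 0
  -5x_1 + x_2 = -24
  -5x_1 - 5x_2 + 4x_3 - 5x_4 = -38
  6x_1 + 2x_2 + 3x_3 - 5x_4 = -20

x_1 = 4, x_2 = -4, x_3 = -2, x_4 = 6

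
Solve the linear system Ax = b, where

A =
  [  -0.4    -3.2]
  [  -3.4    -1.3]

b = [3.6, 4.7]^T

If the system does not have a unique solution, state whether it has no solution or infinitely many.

Row-reduce the augmented matrix:
R1 ← R1 / (-2/5).
R2 ← R2 + 17/5·R1.
R2 ← R2 / (259/10).
R1 ← R1 − 8·R2.
Reading off the reduced rows gives x_1 = -1, x_2 = -1.

x_1 = -1, x_2 = -1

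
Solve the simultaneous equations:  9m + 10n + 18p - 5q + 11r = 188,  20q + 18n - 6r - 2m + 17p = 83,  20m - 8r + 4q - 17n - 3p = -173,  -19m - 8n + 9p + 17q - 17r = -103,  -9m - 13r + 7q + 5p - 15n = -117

Row-reduce the augmented matrix:
R1 ← R1 / (9).
R2 ← R2 + 2·R1.
R3 ← R3 − 20·R1.
R4 ← R4 + 19·R1.
R5 ← R5 + 9·R1.
R2 ← R2 / (182/9).
R1 ← R1 − 10/9·R2.
R3 ← R3 + 353/9·R2.
R4 ← R4 − 118/9·R2.
R5 ← R5 + 5·R2.
R3 ← R3 / (-59/26).
R1 ← R1 − 11/13·R3.
R2 ← R2 − 27/26·R3.
R4 ← R4 − 434/13·R3.
R5 ← R5 − 733/26·R3.
R4 ← R4 / (312020/413).
R1 ← R1 − 7311/413·R4.
R2 ← R2 − 10166/413·R4.
R3 ← R3 + 9418/413·R4.
R5 ← R5 − 268270/413·R4.
R5 ← R5 / (-21018/15601).
R1 ← R1 − 8561/78005·R5.
R2 ← R2 − 31216/78005·R5.
R3 ← R3 − 9692/78005·R5.
R4 ← R4 + 58878/78005·R5.
Reading off the reduced rows gives m = -1, n = 6, p = 5, q = -5, r = 2.

m = -1, n = 6, p = 5, q = -5, r = 2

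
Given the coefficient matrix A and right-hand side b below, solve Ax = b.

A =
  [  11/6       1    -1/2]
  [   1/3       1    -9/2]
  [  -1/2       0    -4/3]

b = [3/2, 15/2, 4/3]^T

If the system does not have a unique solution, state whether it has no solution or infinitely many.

no solution

Row-reduce:
R1 ← R1 / (11/6).
R2 ← R2 − 1/3·R1.
R3 ← R3 + 1/2·R1.
R2 ← R2 / (9/11).
R1 ← R1 − 6/11·R2.
R3 ← R3 − 3/11·R2.
Row 3 reduces to 0 = -2/3, a contradiction. The system is inconsistent.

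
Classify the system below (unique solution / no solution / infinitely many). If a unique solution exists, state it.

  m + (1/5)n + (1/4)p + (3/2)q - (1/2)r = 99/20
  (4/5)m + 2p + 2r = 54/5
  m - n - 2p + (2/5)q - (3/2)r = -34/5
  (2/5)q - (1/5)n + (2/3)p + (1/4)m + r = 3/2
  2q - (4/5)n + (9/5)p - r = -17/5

m = 6, n = 6, p = 3, q = -2, r = 0

Row-reduce the augmented matrix:
R2 ← R2 − 4/5·R1.
R3 ← R3 − 1·R1.
R4 ← R4 − 1/4·R1.
R2 ← R2 / (-4/25).
R1 ← R1 − 1/5·R2.
R3 ← R3 + 6/5·R2.
R4 ← R4 + 1/4·R2.
R5 ← R5 + 4/5·R2.
R3 ← R3 / (-63/4).
R1 ← R1 − 5/2·R3.
R2 ← R2 + 45/4·R3.
R4 ← R4 + 53/24·R3.
R5 ← R5 + 36/5·R3.
R4 ← R4 / (599/756).
R1 ← R1 − 79/63·R4.
R2 ← R2 − 13/7·R4.
R3 ← R3 + 158/315·R4.
R5 ← R5 − 768/175·R4.
R5 ← R5 / (-67843/14975).
R1 ← R1 + 346/599·R5.
R2 ← R2 + 1821/1198·R5.
R3 ← R3 − 3687/2995·R5.
R4 ← R4 − 59/1198·R5.
Reading off the reduced rows gives m = 6, n = 6, p = 3, q = -2, r = 0.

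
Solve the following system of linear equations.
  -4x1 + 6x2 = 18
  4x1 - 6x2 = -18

infinitely many solutions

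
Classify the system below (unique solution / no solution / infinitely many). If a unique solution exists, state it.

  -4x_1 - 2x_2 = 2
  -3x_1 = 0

Row-reduce the augmented matrix:
R1 ← R1 / (-4).
R2 ← R2 + 3·R1.
R2 ← R2 / (3/2).
R1 ← R1 − 1/2·R2.
Reading off the reduced rows gives x_1 = 0, x_2 = -1.

x_1 = 0, x_2 = -1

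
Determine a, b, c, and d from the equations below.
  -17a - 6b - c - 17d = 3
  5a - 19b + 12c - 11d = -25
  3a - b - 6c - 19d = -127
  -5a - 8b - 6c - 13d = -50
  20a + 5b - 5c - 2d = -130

a = -5, b = -1, c = 3, d = 5

Row-reduce the augmented matrix:
R1 ← R1 / (-17).
R2 ← R2 − 5·R1.
R3 ← R3 − 3·R1.
R4 ← R4 + 5·R1.
R5 ← R5 − 20·R1.
R2 ← R2 / (-353/17).
R1 ← R1 − 6/17·R2.
R3 ← R3 + 35/17·R2.
R4 ← R4 + 106/17·R2.
R5 ← R5 + 35/17·R2.
R3 ← R3 / (-2590/353).
R1 ← R1 − 91/353·R3.
R2 ← R2 + 199/353·R3.
R4 ← R4 + 3255/353·R3.
R5 ← R5 + 2590/353·R3.
R4 ← R4 / (831/37).
R1 ← R1 − 2/185·R4.
R2 ← R2 − 3029/1295·R4.
R3 ← R3 − 3603/1295·R4.
R5 reduces to 0 = 0, so the extra equation is consistent.
Reading off the reduced rows gives a = -5, b = -1, c = 3, d = 5.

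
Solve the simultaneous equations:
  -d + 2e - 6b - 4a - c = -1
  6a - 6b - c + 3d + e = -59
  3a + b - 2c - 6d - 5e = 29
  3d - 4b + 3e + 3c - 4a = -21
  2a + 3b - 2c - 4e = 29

a = -6, b = 3, c = -4, d = -1, e = -6

Row-reduce the augmented matrix:
R1 ← R1 / (-4).
R2 ← R2 − 6·R1.
R3 ← R3 − 3·R1.
R4 ← R4 + 4·R1.
R5 ← R5 − 2·R1.
R2 ← R2 / (-15).
R1 ← R1 − 3/2·R2.
R3 ← R3 + 7/2·R2.
R4 ← R4 − 2·R2.
R3 ← R3 / (-13/6).
R2 ← R2 − 1/6·R3.
R4 ← R4 − 11/3·R3.
R5 ← R5 + 5/2·R3.
R4 ← R4 / (-508/65).
R1 ← R1 − 2/5·R4.
R2 ← R2 + 42/65·R4.
R3 ← R3 − 213/65·R4.
R5 ← R5 − 100/13·R4.
R5 ← R5 / (-955/254).
R1 ← R1 + 103/254·R5.
R2 ← R2 + 29/254·R5.
R3 ← R3 + 58/127·R5.
R4 ← R4 − 97/127·R5.
Reading off the reduced rows gives a = -6, b = 3, c = -4, d = -1, e = -6.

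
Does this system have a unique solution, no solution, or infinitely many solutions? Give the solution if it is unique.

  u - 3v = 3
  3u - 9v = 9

Row-reduce:
R2 ← R2 − 3·R1.
Rank is 1 with 2 unknowns, leaving v free.

infinitely many solutions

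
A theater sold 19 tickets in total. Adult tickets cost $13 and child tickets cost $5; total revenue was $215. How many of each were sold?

Let a = adult tickets, c = child tickets.
  a + c = 19
  13a + 5c = 215
From equation 1: a = 19 − c.
Substitute into equation 2 and solve: c = 4.
Then a = 15.

adult tickets: 15, child tickets: 4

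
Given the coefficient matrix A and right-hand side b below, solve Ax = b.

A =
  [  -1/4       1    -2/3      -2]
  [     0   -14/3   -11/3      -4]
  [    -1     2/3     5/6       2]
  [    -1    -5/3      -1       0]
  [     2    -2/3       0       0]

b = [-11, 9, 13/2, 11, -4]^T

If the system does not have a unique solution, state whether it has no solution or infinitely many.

x_1 = -4, x_2 = -6, x_3 = 3, x_4 = 2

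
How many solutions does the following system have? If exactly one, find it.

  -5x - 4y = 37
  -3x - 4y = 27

x = -5, y = -3

Row-reduce the augmented matrix:
R1 ← R1 / (-5).
R2 ← R2 + 3·R1.
R2 ← R2 / (-8/5).
R1 ← R1 − 4/5·R2.
Reading off the reduced rows gives x = -5, y = -3.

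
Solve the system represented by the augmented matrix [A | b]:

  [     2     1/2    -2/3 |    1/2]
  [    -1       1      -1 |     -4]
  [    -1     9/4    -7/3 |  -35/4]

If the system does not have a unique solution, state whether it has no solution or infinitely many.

Row-reduce:
R1 ← R1 / (2).
R2 ← R2 + 1·R1.
R3 ← R3 + 1·R1.
R2 ← R2 / (5/4).
R1 ← R1 − 1/4·R2.
R3 ← R3 − 5/2·R2.
Row 3 reduces to 0 = -1, a contradiction. The system is inconsistent.

no solution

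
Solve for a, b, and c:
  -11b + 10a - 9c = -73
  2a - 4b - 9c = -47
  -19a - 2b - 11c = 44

a = -5, b = -2, c = 5

Row-reduce the augmented matrix:
R1 ← R1 / (10).
R2 ← R2 − 2·R1.
R3 ← R3 + 19·R1.
R2 ← R2 / (-9/5).
R1 ← R1 + 11/10·R2.
R3 ← R3 + 229/10·R2.
R3 ← R3 / (127/2).
R1 ← R1 − 7/2·R3.
R2 ← R2 − 4·R3.
Reading off the reduced rows gives a = -5, b = -2, c = 5.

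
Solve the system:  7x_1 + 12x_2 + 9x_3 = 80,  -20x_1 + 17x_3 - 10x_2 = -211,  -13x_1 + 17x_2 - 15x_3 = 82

Row-reduce the augmented matrix:
R1 ← R1 / (7).
R2 ← R2 + 20·R1.
R3 ← R3 + 13·R1.
R2 ← R2 / (170/7).
R1 ← R1 − 12/7·R2.
R3 ← R3 − 275/7·R2.
R3 ← R3 / (-2291/34).
R1 ← R1 + 147/85·R3.
R2 ← R2 − 299/170·R3.
Reading off the reduced rows gives x_1 = 5, x_2 = 6, x_3 = -3.

x_1 = 5, x_2 = 6, x_3 = -3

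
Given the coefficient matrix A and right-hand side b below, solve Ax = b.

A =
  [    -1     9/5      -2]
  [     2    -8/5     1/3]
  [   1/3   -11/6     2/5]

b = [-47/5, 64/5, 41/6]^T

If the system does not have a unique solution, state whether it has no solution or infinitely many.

Row-reduce the augmented matrix:
R1 ← R1 / (-1).
R2 ← R2 − 2·R1.
R3 ← R3 − 1/3·R1.
R2 ← R2 / (2).
R1 ← R1 + 9/5·R2.
R3 ← R3 + 37/30·R2.
R3 ← R3 / (-91/36).
R1 ← R1 + 13/10·R3.
R2 ← R2 + 11/6·R3.
Reading off the reduced rows gives x_1 = 4, x_2 = -3, x_3 = 0.

x_1 = 4, x_2 = -3, x_3 = 0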